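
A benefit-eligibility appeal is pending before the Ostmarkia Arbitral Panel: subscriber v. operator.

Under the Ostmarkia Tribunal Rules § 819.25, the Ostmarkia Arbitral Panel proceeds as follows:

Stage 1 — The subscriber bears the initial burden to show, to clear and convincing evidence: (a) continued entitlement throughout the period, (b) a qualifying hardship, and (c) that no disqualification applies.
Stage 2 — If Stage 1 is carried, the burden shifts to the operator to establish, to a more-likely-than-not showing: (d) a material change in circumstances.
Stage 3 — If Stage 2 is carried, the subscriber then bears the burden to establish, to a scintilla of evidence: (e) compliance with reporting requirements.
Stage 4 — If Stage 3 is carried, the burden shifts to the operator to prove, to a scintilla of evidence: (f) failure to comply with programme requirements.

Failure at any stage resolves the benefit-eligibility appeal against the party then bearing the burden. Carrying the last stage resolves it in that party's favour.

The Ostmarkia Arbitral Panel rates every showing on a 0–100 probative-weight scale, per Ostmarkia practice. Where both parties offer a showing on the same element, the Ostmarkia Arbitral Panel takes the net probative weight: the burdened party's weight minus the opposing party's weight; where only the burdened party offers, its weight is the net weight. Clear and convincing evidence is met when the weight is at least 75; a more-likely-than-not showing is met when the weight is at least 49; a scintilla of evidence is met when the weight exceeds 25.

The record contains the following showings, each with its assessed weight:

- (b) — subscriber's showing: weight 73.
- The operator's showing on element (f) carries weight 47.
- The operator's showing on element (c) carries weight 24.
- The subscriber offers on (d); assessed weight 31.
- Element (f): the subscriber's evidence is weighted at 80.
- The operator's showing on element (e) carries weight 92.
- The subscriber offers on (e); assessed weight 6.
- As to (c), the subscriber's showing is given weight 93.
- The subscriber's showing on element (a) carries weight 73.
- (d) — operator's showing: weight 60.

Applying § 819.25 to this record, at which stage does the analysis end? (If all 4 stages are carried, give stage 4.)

stage 1

Stage 1 — burden on subscriber; standard: clear and convincing evidence (weight is at least 75).
    (a): 73 < 75 [not met]
    (b): 73 < 75 [not met]
    (c): 93 − 24 = 69 < 75 [not met]
  Stage 1 not carried; the subscriber fails its burden.
The analysis ends at Stage 1; the operator prevails.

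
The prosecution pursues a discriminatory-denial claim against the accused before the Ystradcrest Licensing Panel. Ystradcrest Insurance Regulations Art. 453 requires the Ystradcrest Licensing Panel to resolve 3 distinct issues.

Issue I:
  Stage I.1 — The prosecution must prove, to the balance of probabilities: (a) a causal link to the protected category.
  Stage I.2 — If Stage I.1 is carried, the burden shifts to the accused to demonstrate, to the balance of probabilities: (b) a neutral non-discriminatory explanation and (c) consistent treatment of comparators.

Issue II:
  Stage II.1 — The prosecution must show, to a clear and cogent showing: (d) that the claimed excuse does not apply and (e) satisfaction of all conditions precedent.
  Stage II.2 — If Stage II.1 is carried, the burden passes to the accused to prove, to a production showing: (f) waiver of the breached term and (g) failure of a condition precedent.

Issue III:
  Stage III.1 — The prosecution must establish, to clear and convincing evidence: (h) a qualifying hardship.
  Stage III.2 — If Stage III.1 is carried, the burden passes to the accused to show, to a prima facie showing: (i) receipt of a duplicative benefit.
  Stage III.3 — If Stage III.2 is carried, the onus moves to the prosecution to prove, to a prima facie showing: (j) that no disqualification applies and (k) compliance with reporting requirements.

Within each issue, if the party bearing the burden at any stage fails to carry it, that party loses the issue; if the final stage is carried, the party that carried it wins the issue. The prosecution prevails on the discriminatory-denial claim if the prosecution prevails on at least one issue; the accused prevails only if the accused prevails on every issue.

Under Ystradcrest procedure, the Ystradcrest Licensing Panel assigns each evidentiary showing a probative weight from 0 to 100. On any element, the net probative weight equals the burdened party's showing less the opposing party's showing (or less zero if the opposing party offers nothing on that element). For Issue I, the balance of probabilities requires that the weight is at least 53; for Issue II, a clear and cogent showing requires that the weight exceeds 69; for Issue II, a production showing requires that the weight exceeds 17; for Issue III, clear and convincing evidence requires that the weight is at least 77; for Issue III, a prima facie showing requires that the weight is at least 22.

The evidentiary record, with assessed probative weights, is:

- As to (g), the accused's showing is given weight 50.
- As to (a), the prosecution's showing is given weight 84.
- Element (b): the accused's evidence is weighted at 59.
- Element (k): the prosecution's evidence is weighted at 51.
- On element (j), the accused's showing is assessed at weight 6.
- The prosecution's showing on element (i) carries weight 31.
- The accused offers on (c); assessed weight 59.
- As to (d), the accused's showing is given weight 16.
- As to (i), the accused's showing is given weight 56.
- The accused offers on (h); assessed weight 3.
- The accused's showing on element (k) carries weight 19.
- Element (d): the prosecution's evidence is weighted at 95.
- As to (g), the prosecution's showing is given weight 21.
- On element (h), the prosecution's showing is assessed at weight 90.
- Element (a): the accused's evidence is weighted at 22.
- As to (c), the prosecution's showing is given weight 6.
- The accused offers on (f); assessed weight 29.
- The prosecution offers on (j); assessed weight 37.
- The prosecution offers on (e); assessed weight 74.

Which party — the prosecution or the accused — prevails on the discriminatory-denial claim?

prosecution

— Issue I —
Stage I.1 — burden on prosecution; standard: the balance of probabilities (weight is at least 53).
    (a): 84 − 22 = 62 ≥ 53 [met]
  Stage I.1 carried; the burden shifts to the accused.
Stage I.2 — burden on accused; standard: the balance of probabilities (weight is at least 53).
    (b): 59 ≥ 53 [met]
    (c): 59 − 6 = 53 ≥ 53 [met]
  Stage I.2 carried; the final stage is satisfied.
Every stage carried; the accused prevails on this issue.
— Issue II —
Stage II.1 (prosecution, a clear and cogent showing, weight exceeds 69): (d) net 95−16=79 > 69 — meets; (e) 74 > 69 — meets.
  Stage II.1 carried; the burden shifts to the accused.
Stage II.2 (accused, a production showing, weight exceeds 17): (f) 29 > 17 — meets; (g) net 50−21=29 > 17 — meets.
  Stage II.2 carried; the final stage is satisfied.
All stages carried — the accused prevails on this issue.
— Issue III —
Stage III.1 (prosecution, clear and convincing evidence, weight is at least 77): (h) net 90−3=87 ≥ 77 — meets.
  All elements met. The burden passes to the accused.
Stage III.2 (accused, a prima facie showing, weight is at least 22): (i) net 56−31=25 ≥ 22 — meets.
  All elements met. The burden passes to the prosecution.
Stage III.3 (prosecution, a prima facie showing, weight is at least 22): (j) net 37−6=31 ≥ 22 — meets; (k) net 51−19=32 ≥ 22 — meets.
  The prosecution carries the last stage.
Every stage carried; the prosecution prevails on this issue.
Per-issue: Issue I → accused; Issue II → accused; Issue III → prosecution. The prosecution must prevail on at least one issue; overall, the prosecution prevails.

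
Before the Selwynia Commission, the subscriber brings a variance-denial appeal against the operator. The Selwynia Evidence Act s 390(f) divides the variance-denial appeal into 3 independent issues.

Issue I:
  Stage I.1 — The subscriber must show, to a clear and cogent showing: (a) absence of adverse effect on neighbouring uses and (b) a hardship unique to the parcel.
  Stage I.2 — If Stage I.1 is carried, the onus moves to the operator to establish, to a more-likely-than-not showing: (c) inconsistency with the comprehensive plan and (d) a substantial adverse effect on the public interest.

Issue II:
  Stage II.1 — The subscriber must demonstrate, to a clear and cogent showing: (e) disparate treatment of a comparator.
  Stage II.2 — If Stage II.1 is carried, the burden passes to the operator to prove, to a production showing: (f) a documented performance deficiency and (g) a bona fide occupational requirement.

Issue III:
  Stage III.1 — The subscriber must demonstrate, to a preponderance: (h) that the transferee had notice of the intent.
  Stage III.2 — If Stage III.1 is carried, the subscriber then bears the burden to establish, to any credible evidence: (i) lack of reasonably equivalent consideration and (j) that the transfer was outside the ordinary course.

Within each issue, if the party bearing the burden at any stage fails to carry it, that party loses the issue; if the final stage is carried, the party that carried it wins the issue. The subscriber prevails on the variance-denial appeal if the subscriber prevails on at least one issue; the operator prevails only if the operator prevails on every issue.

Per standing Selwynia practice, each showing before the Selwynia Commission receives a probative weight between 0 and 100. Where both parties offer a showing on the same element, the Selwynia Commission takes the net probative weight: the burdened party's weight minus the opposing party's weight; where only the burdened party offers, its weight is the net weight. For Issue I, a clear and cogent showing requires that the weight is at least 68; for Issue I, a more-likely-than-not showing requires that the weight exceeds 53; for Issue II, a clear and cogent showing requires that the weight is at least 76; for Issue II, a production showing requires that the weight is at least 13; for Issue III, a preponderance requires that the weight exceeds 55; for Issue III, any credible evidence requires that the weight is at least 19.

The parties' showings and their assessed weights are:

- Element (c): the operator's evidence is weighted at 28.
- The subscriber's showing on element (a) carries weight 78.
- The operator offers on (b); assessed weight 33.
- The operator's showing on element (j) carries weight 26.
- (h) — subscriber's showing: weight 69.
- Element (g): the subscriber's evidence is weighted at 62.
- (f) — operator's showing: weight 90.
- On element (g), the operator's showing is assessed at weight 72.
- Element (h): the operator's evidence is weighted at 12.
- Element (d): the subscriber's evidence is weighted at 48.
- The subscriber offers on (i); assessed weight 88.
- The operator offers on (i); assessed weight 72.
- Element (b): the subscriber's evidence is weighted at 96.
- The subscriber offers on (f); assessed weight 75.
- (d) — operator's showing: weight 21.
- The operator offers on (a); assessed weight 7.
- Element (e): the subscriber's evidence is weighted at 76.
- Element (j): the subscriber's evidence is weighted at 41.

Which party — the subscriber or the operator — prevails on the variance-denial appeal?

— Issue I —
Stage I.1 — burden on subscriber; standard: a clear and cogent showing (weight is at least 68).
    (a): 78 − 7 = 71 ≥ 68 [met]
    (b): 96 − 33 = 63 < 68 [not met]
  Not every element is met, so the subscriber fails to carry Stage I.1.
The analysis ends at Stage I.1; the operator prevails on this issue.
— Issue II —
Stage II.1 (subscriber, a clear and cogent showing, weight is at least 76): (e) 76 ≥ 76 — meets.
  Stage II.1 carried; the burden shifts to the operator.
Stage II.2 (operator, a production showing, weight is at least 13): (f) net 90−75=15 ≥ 13 — meets; (g) net 72−62=10 < 13 — fails.
  Not every element is met, so the operator fails to carry Stage II.2.
So the subscriber prevails on this issue.
— Issue III —
Stage III.1 — burden on subscriber; standard: a preponderance (weight exceeds 55).
    (h): 69 − 12 = 57 > 55 [met]
  Stage III.1 carried; the burden remains with the subscriber.
Stage III.2 — burden on subscriber; standard: any credible evidence (weight is at least 19).
    (i): 88 − 72 = 16 < 19 [not met]
    (j): 41 − 26 = 15 < 19 [not met]
  The subscriber does not carry Stage III.2.
So the operator prevails on this issue.
Per-issue: Issue I → operator; Issue II → subscriber; Issue III → operator. The subscriber must prevail on at least one issue; overall, the subscriber prevails.

subscriber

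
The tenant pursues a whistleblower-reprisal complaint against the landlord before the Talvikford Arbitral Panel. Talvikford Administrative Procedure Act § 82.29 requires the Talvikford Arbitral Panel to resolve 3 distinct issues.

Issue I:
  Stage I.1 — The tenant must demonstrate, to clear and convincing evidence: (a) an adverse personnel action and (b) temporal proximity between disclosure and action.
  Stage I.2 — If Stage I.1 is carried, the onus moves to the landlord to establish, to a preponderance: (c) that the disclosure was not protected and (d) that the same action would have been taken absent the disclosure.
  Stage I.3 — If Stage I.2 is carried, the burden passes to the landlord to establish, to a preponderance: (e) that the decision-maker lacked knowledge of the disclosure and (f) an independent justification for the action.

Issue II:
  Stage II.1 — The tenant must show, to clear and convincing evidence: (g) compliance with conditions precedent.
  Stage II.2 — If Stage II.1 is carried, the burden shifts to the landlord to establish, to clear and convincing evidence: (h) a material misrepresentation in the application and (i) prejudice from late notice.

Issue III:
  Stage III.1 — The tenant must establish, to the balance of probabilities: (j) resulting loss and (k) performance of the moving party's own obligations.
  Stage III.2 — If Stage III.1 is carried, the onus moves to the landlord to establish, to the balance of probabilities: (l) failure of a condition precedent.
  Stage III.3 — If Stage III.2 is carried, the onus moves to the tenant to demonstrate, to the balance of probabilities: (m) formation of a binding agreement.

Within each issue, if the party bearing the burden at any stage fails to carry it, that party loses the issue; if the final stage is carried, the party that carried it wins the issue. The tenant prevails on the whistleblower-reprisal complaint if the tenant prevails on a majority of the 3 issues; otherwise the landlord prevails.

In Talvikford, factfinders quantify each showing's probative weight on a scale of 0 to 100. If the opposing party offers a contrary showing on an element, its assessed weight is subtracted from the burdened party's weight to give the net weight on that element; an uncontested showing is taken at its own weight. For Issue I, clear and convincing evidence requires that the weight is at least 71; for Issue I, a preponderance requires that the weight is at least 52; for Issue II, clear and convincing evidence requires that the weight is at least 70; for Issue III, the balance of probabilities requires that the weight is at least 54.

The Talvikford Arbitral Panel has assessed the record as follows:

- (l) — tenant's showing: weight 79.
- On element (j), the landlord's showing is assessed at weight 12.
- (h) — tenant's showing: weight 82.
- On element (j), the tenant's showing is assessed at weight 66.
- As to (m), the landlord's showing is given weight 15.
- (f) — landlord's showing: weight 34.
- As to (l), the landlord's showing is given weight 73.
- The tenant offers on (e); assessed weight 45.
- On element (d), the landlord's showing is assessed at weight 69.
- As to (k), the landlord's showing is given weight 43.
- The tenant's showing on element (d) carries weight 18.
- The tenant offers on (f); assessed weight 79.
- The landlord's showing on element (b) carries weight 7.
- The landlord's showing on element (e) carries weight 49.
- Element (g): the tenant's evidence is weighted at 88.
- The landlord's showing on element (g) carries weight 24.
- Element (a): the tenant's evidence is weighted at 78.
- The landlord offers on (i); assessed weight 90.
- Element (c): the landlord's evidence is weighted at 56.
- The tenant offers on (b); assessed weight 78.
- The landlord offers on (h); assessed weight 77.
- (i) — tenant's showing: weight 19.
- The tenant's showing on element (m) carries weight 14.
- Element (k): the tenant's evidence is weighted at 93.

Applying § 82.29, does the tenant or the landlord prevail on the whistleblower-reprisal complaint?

— Issue I —
Stage I.1 — burden on tenant; standard: clear and convincing evidence (weight is at least 71).
    (a): 78 ≥ 71 [met]
    (b): 78 − 7 = 71 ≥ 71 [met]
  All elements met. The burden passes to the landlord.
Stage I.2 — burden on landlord; standard: a preponderance (weight is at least 52).
    (c): 56 ≥ 52 [met]
    (d): 69 − 18 = 51 < 52 [not met]
  Stage I.2 not carried; the landlord fails its burden.
The tenant prevails on this issue.
— Issue II —
Stage II.1 (tenant, clear and convincing evidence, weight is at least 70): (g) net 88−24=64 < 70 — fails.
  Not every element is met, so the tenant fails to carry Stage II.1.
So the landlord prevails on this issue.
— Issue III —
Stage III.1 (tenant, the balance of probabilities, weight is at least 54): (j) net 66−12=54 ≥ 54 — meets; (k) net 93−43=50 < 54 — fails.
  Stage III.1 not carried; the tenant fails its burden.
The landlord prevails on this issue.
Per-issue: Issue I → tenant; Issue II → landlord; Issue III → landlord. The tenant must prevail on a majority of issues; overall, the landlord prevails.

landlord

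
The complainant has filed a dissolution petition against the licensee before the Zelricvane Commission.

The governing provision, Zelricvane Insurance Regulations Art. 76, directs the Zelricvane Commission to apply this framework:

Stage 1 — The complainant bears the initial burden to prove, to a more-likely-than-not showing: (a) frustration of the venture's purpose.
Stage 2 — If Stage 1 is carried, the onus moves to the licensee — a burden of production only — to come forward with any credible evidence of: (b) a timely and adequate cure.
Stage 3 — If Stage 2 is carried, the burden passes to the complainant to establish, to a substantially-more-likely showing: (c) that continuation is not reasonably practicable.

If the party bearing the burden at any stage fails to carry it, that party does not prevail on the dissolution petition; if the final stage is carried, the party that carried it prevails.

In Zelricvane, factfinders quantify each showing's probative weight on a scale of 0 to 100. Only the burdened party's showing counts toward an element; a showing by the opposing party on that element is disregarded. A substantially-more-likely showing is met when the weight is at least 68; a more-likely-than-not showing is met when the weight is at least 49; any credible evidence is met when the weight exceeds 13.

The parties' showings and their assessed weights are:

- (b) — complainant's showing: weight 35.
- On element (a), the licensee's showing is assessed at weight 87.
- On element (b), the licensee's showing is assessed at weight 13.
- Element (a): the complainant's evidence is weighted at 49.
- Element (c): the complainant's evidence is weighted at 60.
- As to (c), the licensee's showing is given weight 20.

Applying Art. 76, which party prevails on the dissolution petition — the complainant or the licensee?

Stage 1 (complainant, a more-likely-than-not showing, weight is at least 49): (a) 49 (licensee's 87 disregarded) ≥ 49 — meets.
  All elements met. The burden passes to the licensee.
Stage 2 (licensee, any credible evidence, weight exceeds 13): (b) 13 (complainant's 35 disregarded) ≤ 13 — fails.
  Stage 2 not carried; the licensee fails its burden.
The analysis ends at Stage 2; the complainant prevails.

complainant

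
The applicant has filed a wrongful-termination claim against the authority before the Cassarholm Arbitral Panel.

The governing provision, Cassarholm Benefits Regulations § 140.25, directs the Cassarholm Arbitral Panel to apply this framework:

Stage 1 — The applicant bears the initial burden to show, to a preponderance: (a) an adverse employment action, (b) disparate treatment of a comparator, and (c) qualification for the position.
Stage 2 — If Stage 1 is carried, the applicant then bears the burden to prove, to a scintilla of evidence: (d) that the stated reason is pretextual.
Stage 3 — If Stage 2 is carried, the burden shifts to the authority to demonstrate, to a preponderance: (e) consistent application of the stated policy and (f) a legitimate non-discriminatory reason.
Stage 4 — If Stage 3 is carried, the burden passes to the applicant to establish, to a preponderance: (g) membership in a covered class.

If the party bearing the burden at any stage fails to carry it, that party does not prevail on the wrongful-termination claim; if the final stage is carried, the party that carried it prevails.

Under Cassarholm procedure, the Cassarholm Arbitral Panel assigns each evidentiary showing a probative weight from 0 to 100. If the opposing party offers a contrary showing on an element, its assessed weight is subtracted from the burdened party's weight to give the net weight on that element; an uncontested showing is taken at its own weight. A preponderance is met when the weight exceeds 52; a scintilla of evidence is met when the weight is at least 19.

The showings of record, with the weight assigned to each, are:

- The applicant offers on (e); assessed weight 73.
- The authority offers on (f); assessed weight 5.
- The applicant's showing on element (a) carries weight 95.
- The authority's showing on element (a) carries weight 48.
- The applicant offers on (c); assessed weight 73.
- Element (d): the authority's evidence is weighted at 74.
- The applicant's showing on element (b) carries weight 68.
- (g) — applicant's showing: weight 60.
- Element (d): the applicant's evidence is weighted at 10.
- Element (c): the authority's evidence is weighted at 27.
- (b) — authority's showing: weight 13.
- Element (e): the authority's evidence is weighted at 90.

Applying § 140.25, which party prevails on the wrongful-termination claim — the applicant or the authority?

At Stage 1 the applicant must meet a preponderance (weight exceeds 52): on (a) the weight is 95 less the opposing 48 gives net 47, ≤ 52, so (a) does not meet the standard; on (b) the weight is 68 less the opposing 13 gives net 55, which does exceed 52, so (b) meets the standard; on (c) the weight is 73 less the opposing 27 gives net 46, ≤ 52, so (c) does not meet the standard.
  Stage 1 not carried; the applicant fails its burden.
The analysis ends at Stage 1; the authority prevails.

authority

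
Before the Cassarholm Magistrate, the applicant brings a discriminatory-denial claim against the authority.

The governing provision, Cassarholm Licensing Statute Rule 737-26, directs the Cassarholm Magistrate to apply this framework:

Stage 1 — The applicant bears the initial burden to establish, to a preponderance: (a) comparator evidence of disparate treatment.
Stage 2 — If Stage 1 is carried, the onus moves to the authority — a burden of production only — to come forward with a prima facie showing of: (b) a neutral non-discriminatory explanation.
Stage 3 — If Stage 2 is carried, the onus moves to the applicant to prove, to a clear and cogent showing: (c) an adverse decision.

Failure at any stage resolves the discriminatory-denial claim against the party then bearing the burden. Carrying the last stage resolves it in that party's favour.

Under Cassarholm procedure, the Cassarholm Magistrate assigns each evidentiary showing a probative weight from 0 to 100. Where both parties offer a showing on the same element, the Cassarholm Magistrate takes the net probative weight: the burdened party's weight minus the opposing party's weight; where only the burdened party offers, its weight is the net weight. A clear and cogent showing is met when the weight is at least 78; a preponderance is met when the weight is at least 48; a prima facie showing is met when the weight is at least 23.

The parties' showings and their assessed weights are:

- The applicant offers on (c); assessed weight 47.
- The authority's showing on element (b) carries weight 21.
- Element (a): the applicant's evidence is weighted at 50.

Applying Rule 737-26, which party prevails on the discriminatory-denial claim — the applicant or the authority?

applicant

At Stage 1 the applicant must meet a preponderance (weight is at least 48): on (a) the weight is 50, ≥ 48, so (a) meets the standard.
  Stage 1 carried; the burden shifts to the authority.
At Stage 2 the authority must meet a prima facie showing (weight is at least 23): on (b) the weight is 21, which does not reach 23, so (b) does not meet the standard.
  Not every element is met, so the authority fails to carry Stage 2.
The analysis ends at Stage 2; the applicant prevails.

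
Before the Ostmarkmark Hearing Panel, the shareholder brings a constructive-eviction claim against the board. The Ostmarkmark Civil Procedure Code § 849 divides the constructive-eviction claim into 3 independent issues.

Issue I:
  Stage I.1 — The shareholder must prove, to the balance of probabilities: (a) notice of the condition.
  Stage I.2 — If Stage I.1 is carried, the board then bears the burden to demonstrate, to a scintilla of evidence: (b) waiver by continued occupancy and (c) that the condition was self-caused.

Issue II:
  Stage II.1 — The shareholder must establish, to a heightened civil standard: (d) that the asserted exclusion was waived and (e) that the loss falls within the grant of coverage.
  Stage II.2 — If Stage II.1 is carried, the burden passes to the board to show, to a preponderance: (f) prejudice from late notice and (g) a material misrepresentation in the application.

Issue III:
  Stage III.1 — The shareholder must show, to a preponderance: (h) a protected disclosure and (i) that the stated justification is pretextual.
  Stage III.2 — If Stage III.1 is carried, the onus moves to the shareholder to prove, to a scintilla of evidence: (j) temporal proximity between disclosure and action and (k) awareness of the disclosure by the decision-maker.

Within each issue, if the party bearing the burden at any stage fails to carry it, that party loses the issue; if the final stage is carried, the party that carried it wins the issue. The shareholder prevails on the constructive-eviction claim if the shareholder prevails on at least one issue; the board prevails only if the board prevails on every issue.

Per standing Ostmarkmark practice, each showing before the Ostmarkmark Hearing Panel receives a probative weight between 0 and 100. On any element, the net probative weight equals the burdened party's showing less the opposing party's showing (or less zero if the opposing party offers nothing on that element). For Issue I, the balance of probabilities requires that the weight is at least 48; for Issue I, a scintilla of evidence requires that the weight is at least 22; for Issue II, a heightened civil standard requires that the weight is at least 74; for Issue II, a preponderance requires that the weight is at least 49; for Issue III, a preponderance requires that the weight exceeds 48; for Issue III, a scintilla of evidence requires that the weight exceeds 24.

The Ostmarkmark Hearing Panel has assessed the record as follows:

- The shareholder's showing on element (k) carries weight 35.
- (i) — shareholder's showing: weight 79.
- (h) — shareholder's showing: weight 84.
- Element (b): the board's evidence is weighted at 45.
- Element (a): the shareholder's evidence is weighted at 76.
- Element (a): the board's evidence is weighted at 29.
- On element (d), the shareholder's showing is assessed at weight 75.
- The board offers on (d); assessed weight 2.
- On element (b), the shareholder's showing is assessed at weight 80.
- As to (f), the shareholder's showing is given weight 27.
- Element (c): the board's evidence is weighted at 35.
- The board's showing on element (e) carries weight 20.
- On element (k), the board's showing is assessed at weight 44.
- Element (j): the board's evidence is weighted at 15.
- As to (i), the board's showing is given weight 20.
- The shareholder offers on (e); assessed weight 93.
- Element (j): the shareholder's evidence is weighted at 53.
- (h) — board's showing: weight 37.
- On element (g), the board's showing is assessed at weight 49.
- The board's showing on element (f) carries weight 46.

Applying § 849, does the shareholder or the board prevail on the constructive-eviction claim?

board

— Issue I —
Stage I.1 (shareholder, the balance of probabilities, weight is at least 48): (a) net 76−29=47 < 48 — fails.
  The shareholder does not carry Stage I.1.
The analysis ends at Stage I.1; the board prevails on this issue.
— Issue II —
At Stage II.1 the shareholder must meet a heightened civil standard (weight is at least 74): on (d) the weight is 75 less the opposing 2 gives net 73, which does not reach 74, so (d) does not meet the standard; on (e) the weight is 93 less the opposing 20 gives net 73, which does not reach 74, so (e) does not meet the standard.
  The shareholder does not carry Stage II.1.
So the board prevails on this issue.
— Issue III —
Stage III.1 (shareholder, a preponderance, weight exceeds 48): (h) net 84−37=47 ≤ 48 — fails; (i) net 79−20=59 > 48 — meets.
  The shareholder does not carry Stage III.1.
So the board prevails on this issue.
Per-issue: Issue I → board; Issue II → board; Issue III → board. The shareholder must prevail on at least one issue; overall, the board prevails.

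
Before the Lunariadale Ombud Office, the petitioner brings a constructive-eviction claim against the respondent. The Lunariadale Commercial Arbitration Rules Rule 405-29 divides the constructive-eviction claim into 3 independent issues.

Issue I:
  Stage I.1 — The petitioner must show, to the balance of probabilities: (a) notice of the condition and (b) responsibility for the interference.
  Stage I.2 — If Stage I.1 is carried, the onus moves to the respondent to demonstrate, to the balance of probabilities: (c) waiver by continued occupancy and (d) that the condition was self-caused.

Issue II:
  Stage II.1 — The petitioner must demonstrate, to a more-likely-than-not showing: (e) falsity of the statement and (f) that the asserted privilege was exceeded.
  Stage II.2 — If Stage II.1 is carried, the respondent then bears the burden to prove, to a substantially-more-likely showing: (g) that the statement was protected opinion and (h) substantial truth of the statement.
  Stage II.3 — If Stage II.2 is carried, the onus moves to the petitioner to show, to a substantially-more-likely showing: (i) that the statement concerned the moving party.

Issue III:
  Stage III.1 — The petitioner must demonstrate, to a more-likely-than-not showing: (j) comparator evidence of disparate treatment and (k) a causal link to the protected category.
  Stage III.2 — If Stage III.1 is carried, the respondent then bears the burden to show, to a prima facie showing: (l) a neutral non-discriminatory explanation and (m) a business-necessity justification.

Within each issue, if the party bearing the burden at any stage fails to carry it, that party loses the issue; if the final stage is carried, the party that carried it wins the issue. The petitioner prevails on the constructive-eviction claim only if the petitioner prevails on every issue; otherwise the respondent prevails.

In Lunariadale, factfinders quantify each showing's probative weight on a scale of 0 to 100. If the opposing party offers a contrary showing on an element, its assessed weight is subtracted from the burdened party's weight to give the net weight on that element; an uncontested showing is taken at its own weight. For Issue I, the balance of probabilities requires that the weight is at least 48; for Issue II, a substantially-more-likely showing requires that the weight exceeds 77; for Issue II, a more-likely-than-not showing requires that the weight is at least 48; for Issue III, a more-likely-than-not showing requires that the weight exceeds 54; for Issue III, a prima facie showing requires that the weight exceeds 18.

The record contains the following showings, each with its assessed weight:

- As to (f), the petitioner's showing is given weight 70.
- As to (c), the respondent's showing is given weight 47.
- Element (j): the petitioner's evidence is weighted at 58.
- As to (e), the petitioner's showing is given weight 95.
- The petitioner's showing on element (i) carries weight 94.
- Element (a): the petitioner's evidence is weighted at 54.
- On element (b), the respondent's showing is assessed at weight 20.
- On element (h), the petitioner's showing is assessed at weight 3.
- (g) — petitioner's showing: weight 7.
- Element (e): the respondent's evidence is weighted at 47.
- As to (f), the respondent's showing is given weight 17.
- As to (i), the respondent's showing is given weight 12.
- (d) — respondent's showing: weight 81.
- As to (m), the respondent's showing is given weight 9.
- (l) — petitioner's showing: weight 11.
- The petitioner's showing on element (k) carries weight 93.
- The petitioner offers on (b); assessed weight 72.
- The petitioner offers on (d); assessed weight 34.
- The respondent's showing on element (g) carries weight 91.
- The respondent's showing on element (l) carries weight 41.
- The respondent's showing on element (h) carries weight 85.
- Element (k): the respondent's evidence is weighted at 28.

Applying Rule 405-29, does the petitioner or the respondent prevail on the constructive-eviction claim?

petitioner

— Issue I —
Stage I.1 — burden on petitioner; standard: the balance of probabilities (weight is at least 48).
    (a): 54 ≥ 48 [met]
    (b): 72 − 20 = 52 ≥ 48 [met]
  Stage I.1 is satisfied; the onus moves to the respondent.
Stage I.2 — burden on respondent; standard: the balance of probabilities (weight is at least 48).
    (c): 47 < 48 [not met]
    (d): 81 − 34 = 47 < 48 [not met]
  Not every element is met, so the respondent fails to carry Stage I.2.
So the petitioner prevails on this issue.
— Issue II —
Stage II.1 — burden on petitioner; standard: a more-likely-than-not showing (weight is at least 48).
    (e): 95 − 47 = 48 ≥ 48 [met]
    (f): 70 − 17 = 53 ≥ 48 [met]
  All elements met. The burden passes to the respondent.
Stage II.2 — burden on respondent; standard: a substantially-more-likely showing (weight exceeds 77).
    (g): 91 − 7 = 84 > 77 [met]
    (h): 85 − 3 = 82 > 77 [met]
  All elements met. The burden passes to the petitioner.
Stage II.3 — burden on petitioner; standard: a substantially-more-likely showing (weight exceeds 77).
    (i): 94 − 12 = 82 > 77 [met]
  The petitioner carries the last stage.
With every stage satisfied, the petitioner prevails on this issue.
— Issue III —
At Stage III.1 the petitioner must meet a more-likely-than-not showing (weight exceeds 54): on (j) the weight is 58, which does exceed 54, so (j) meets the standard; on (k) the weight is 93 less the opposing 28 gives net 65, which does exceed 54, so (k) meets the standard.
  All elements met. The burden passes to the respondent.
At Stage III.2 the respondent must meet a prima facie showing (weight exceeds 18): on (l) the weight is 41 less the opposing 11 gives net 30, which does exceed 18, so (l) meets the standard; on (m) the weight is 9, which does not exceed 18, so (m) does not meet the standard.
  Stage III.2 not carried; the respondent fails its burden.
The petitioner prevails on this issue.
Per-issue: Issue I → petitioner; Issue II → petitioner; Issue III → petitioner. The petitioner must prevail on every issue; overall, the petitioner prevails.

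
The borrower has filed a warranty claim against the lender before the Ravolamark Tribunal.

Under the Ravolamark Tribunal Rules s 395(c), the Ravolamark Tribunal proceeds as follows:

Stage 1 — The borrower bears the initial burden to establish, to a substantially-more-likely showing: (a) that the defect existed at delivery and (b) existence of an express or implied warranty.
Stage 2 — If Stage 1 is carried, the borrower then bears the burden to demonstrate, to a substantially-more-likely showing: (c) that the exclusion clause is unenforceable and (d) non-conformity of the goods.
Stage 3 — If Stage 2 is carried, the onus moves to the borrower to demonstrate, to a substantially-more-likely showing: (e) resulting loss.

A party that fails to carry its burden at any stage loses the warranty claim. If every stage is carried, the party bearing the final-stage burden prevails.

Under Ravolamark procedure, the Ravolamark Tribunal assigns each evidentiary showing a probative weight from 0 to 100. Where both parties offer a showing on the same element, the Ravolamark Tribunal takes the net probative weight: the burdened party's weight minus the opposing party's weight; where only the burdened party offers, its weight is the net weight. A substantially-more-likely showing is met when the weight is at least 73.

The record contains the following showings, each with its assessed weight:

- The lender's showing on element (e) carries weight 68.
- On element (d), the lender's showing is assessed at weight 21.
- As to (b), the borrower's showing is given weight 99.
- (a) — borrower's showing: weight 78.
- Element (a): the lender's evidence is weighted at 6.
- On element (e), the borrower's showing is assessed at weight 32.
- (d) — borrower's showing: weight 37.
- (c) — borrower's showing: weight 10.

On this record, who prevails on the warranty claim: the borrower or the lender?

lender

Stage 1 (borrower, a substantially-more-likely showing, weight is at least 73): (a) net 78−6=72 < 73 — fails; (b) 99 ≥ 73 — meets.
  Stage 1 not carried; the borrower fails its burden.
So the lender prevails.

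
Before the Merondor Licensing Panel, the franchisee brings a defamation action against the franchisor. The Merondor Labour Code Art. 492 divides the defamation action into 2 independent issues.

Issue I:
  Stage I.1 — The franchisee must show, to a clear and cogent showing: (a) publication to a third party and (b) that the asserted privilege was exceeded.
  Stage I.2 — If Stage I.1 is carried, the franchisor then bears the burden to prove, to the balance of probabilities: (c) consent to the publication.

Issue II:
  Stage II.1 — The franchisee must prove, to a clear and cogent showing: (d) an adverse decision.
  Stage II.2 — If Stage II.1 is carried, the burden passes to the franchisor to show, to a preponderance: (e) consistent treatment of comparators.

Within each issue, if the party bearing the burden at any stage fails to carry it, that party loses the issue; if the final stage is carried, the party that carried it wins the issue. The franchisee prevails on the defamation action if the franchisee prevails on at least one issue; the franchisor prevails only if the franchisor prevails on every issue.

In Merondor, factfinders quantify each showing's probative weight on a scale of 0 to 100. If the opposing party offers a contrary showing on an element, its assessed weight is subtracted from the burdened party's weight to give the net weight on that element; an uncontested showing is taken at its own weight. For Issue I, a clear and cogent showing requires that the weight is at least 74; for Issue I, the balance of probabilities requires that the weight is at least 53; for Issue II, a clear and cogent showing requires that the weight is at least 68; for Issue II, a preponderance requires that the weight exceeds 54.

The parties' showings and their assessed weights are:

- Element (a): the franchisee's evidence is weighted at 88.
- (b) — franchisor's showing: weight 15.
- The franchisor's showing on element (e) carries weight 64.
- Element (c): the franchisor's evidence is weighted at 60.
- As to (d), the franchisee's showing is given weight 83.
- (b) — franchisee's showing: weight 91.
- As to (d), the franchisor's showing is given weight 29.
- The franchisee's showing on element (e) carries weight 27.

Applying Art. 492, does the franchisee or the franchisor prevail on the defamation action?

franchisor

— Issue I —
At Stage I.1 the franchisee must meet a clear and cogent showing (weight is at least 74): on (a) the weight is 88, which does reach 74, so (a) meets the standard; on (b) the weight is 91 less the opposing 15 gives net 76, which does reach 74, so (b) meets the standard.
  The franchisee carries Stage I.1; the franchisor now bears the burden.
At Stage I.2 the franchisor must meet the balance of probabilities (weight is at least 53): on (c) the weight is 60, which does reach 53, so (c) meets the standard.
  The franchisor carries the last stage.
With every stage satisfied, the franchisor prevails on this issue.
— Issue II —
Stage II.1 (franchisee, a clear and cogent showing, weight is at least 68): (d) net 83−29=54 < 68 — fails.
  Not every element is met, so the franchisee fails to carry Stage II.1.
The analysis ends at Stage II.1; the franchisor prevails on this issue.
Per-issue: Issue I → franchisor; Issue II → franchisor. The franchisee must prevail on at least one issue; overall, the franchisor prevails.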